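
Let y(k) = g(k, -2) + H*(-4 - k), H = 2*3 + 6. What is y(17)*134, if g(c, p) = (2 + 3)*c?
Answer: -22378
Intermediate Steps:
g(c, p) = 5*c
H = 12 (H = 6 + 6 = 12)
y(k) = -48 - 7*k (y(k) = 5*k + 12*(-4 - k) = 5*k + (-48 - 12*k) = -48 - 7*k)
y(17)*134 = (-48 - 7*17)*134 = (-48 - 119)*134 = -167*134 = -22378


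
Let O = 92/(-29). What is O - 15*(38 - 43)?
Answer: 2083/29 ≈ 71.828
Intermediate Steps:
O = -92/29 (O = 92*(-1/29) = -92/29 ≈ -3.1724)
O - 15*(38 - 43) = -92/29 - 15*(38 - 43) = -92/29 - 15*(-5) = -92/29 + 75 = 2083/29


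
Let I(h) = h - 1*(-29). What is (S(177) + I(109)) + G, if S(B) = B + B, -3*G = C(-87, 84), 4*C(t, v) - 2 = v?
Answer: 2909/6 ≈ 484.83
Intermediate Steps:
C(t, v) = 1/2 + v/4
I(h) = 29 + h (I(h) = h + 29 = 29 + h)
G = -43/6 (G = -(1/2 + (1/4)*84)/3 = -(1/2 + 21)/3 = -1/3*43/2 = -43/6 ≈ -7.1667)
S(B) = 2*B
(S(177) + I(109)) + G = (2*177 + (29 + 109)) - 43/6 = (354 + 138) - 43/6 = 492 - 43/6 = 2909/6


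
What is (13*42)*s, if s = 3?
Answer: 1638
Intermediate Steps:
(13*42)*s = (13*42)*3 = 546*3 = 1638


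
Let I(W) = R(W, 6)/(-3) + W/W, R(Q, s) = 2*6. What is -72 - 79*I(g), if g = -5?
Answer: 165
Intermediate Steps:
R(Q, s) = 12
I(W) = -3 (I(W) = 12/(-3) + W/W = 12*(-⅓) + 1 = -4 + 1 = -3)
-72 - 79*I(g) = -72 - 79*(-3) = -72 + 237 = 165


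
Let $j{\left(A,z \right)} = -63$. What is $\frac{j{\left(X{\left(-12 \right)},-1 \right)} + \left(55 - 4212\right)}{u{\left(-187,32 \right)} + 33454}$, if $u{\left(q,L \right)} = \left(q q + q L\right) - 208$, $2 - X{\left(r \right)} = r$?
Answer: $- \frac{4220}{62231} \approx -0.067812$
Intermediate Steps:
$X{\left(r \right)} = 2 - r$
$u{\left(q,L \right)} = -208 + q^{2} + L q$ ($u{\left(q,L \right)} = \left(q^{2} + L q\right) - 208 = -208 + q^{2} + L q$)
$\frac{j{\left(X{\left(-12 \right)},-1 \right)} + \left(55 - 4212\right)}{u{\left(-187,32 \right)} + 33454} = \frac{-63 + \left(55 - 4212\right)}{\left(-208 + \left(-187\right)^{2} + 32 \left(-187\right)\right) + 33454} = \frac{-63 + \left(55 - 4212\right)}{\left(-208 + 34969 - 5984\right) + 33454} = \frac{-63 - 4157}{28777 + 33454} = - \frac{4220}{62231}$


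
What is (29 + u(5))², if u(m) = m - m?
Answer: 841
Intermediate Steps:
u(m) = 0
(29 + u(5))² = (29 + 0)² = 29² = 841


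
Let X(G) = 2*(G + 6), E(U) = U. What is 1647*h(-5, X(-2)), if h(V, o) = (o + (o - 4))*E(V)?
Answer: -98820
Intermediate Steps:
X(G) = 12 + 2*G (X(G) = 2*(6 + G) = 12 + 2*G)
h(V, o) = V*(-4 + 2*o) (h(V, o) = (o + (o - 4))*V = (o + (-4 + o))*V = (-4 + 2*o)*V = V*(-4 + 2*o))
1647*h(-5, X(-2)) = 1647*(2*(-5)*(-2 + (12 + 2*(-2)))) = 1647*(2*(-5)*(-2 + (12 - 4))) = 1647*(2*(-5)*(-2 + 8)) = 1647*(2*(-5)*6) = 1647*(-60) = -98820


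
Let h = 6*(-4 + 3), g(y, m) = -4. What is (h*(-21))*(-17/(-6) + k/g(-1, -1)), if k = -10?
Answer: 672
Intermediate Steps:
h = -6 (h = 6*(-1) = -6)
(h*(-21))*(-17/(-6) + k/g(-1, -1)) = (-6*(-21))*(-17/(-6) - 10/(-4)) = 126*(-17*(-⅙) - 10*(-¼)) = 126*(17/6 + 5/2) = 126*(16/3) = 672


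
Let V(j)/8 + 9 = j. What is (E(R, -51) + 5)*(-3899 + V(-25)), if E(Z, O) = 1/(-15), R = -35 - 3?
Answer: -308654/15 ≈ -20577.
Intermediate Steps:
V(j) = -72 + 8*j
R = -38
E(Z, O) = -1/15
(E(R, -51) + 5)*(-3899 + V(-25)) = (-1/15 + 5)*(-3899 + (-72 + 8*(-25))) = 74*(-3899 + (-72 - 200))/15 = 74*(-3899 - 272)/15 = (74/15)*(-4171) = -308654/15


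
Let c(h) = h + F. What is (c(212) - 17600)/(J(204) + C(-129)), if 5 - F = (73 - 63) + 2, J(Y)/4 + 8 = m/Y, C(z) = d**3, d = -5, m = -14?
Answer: 887145/8021 ≈ 110.60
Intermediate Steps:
C(z) = -125 (C(z) = (-5)**3 = -125)
J(Y) = -32 - 56/Y (J(Y) = -32 + 4*(-14/Y) = -32 - 56/Y)
F = -7 (F = 5 - ((73 - 63) + 2) = 5 - (10 + 2) = 5 - 1*12 = 5 - 12 = -7)
c(h) = -7 + h (c(h) = h - 7 = -7 + h)
(c(212) - 17600)/(J(204) + C(-129)) = ((-7 + 212) - 17600)/((-32 - 56/204) - 125) = (205 - 17600)/((-32 - 56*1/204) - 125) = -17395/((-32 - 14/51) - 125) = -17395/(-1646/51 - 125) = -17395/(-8021/51) = -17395*(-51/8021) = 887145/8021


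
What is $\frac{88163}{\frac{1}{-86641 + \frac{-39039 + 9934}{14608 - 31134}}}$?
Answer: $- \frac{126231788777943}{16526} \approx -7.6384 \cdot 10^{9}$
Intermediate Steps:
$\frac{88163}{\frac{1}{-86641 + \frac{-39039 + 9934}{14608 - 31134}}} = \frac{88163}{\frac{1}{-86641 - \frac{29105}{14608 - 31134}}} = \frac{88163}{\frac{1}{-86641 - \frac{29105}{-16526}}} = \frac{88163}{\frac{1}{-86641 - - \frac{29105}{16526}}} = \frac{88163}{\frac{1}{-86641 + \frac{29105}{16526}}} = \frac{88163}{\frac{1}{- \frac{1431800061}{16526}}} = \frac{88163}{- \frac{16526}{1431800061}} = 88163 \left(- \frac{1431800061}{16526}\right) = - \frac{126231788777943}{16526}$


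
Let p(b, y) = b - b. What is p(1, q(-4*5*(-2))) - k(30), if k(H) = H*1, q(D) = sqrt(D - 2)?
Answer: -30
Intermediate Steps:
q(D) = sqrt(-2 + D)
k(H) = H
p(b, y) = 0
p(1, q(-4*5*(-2))) - k(30) = 0 - 1*30 = 0 - 30 = -30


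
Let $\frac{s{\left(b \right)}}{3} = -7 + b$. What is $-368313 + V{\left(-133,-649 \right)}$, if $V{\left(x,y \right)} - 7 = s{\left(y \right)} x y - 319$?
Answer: $-170240481$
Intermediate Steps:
$s{\left(b \right)} = -21 + 3 b$ ($s{\left(b \right)} = 3 \left(-7 + b\right) = -21 + 3 b$)
$V{\left(x,y \right)} = -312 + x y \left(-21 + 3 y\right)$ ($V{\left(x,y \right)} = 7 + \left(\left(-21 + 3 y\right) x y - 319\right) = 7 + \left(x \left(-21 + 3 y\right) y - 319\right) = 7 + \left(x y \left(-21 + 3 y\right) - 319\right) = 7 + \left(-319 + x y \left(-21 + 3 y\right)\right) = -312 + x y \left(-21 + 3 y\right)$)
$-368313 + V{\left(-133,-649 \right)} = -368313 + \left(-312 + 3 \left(-133\right) \left(-649\right) \left(-7 - 649\right)\right) = -368313 + \left(-312 + 3 \left(-133\right) \left(-649\right) \left(-656\right)\right) = -368313 - 169872168 = -170240481$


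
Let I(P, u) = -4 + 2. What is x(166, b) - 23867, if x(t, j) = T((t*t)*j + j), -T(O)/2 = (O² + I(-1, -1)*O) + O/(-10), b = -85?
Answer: -10973170059766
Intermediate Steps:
I(P, u) = -2
T(O) = -2*O² + 21*O/5 (T(O) = -2*((O² - 2*O) + O/(-10)) = -2*((O² - 2*O) + O*(-⅒)) = -2*((O² - 2*O) - O/10) = -2*(O² - 21*O/10) = -2*O² + 21*O/5)
x(t, j) = (j + j*t²)*(21 - 10*j - 10*j*t²)/5 (x(t, j) = ((t*t)*j + j)*(21 - 10*((t*t)*j + j))/5 = (t²*j + j)*(21 - 10*(t²*j + j))/5 = (j*t² + j)*(21 - 10*(j*t² + j))/5 = (j + j*t²)*(21 - 10*(j + j*t²))/5 = (j + j*t²)*(21 + (-10*j - 10*j*t²))/5 = (j + j*t²)*(21 - 10*j - 10*j*t²)/5)
x(166, b) - 23867 = -⅕*(-85)*(1 + 166²)*(-21 + 10*(-85)*(1 + 166²)) - 23867 = -⅕*(-85)*(1 + 27556)*(-21 + 10*(-85)*(1 + 27556)) - 23867 = -⅕*(-85)*27557*(-21 + 10*(-85)*27557) - 23867 = -⅕*(-85)*27557*(-21 - 23423450) - 23867 = -⅕*(-85)*27557*(-23423471) - 23867 = -10973170035899 - 23867 = -10973170059766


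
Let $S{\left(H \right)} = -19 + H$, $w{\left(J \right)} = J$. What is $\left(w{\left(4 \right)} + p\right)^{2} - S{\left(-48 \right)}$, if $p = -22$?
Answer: $391$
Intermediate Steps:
$\left(w{\left(4 \right)} + p\right)^{2} - S{\left(-48 \right)} = \left(4 - 22\right)^{2} - \left(-19 - 48\right) = \left(-18\right)^{2} - -67 = 324 + 67 = 391$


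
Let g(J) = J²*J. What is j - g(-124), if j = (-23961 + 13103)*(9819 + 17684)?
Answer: -296720950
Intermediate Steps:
g(J) = J³
j = -298627574 (j = -10858*27503 = -298627574)
j - g(-124) = -298627574 - 1*(-124)³ = -298627574 - 1*(-1906624) = -298627574 + 1906624 = -296720950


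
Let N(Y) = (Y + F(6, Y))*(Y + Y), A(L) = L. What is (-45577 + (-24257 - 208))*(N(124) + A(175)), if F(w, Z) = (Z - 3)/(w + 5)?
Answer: -2357263510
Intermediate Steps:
F(w, Z) = (-3 + Z)/(5 + w)
N(Y) = 2*Y*(-3/11 + 12*Y/11) (N(Y) = (Y + (-3 + Y)/(5 + 6))*(Y + Y) = (Y + (-3 + Y)/11)*(2*Y) = (Y + (-3/11 + Y/11))*(2*Y) = (-3/11 + 12*Y/11)*(2*Y) = 2*Y*(-3/11 + 12*Y/11))
(-45577 + (-24257 - 208))*(N(124) + A(175)) = (-45577 + (-24257 - 208))*((6/11)*124*(-1 + 4*124) + 175) = (-45577 - 24465)*((6/11)*124*(-1 + 496) + 175) = -70042*((6/11)*124*495 + 175) = -70042*(33480 + 175) = -70042*33655 = -2357263510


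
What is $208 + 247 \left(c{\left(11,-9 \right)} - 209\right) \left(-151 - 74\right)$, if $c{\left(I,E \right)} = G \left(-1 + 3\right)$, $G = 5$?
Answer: $11059633$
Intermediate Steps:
$c{\left(I,E \right)} = 10$ ($c{\left(I,E \right)} = 5 \left(-1 + 3\right) = 5 \cdot 2 = 10$)
$208 + 247 \left(c{\left(11,-9 \right)} - 209\right) \left(-151 - 74\right) = 208 + 247 \left(10 - 209\right) \left(-151 - 74\right) = 208 + 247 \left(\left(-199\right) \left(-225\right)\right) = 208 + 247 \cdot 44775 = 208 + 11059425 = 11059633$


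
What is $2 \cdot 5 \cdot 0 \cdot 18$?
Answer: $0$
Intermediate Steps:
$2 \cdot 5 \cdot 0 \cdot 18 = 10 \cdot 0 \cdot 18 = 0 \cdot 18 = 0$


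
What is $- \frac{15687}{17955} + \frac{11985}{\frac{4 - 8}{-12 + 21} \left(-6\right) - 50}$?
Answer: $- \frac{3427511}{13490} \approx -254.08$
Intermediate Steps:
$- \frac{15687}{17955} + \frac{11985}{\frac{4 - 8}{-12 + 21} \left(-6\right) - 50} = \left(-15687\right) \frac{1}{17955} + \frac{11985}{- \frac{4}{9} \left(-6\right) - 50} = - \frac{83}{95} + \frac{11985}{\left(-4\right) \frac{1}{9} \left(-6\right) - 50} = - \frac{83}{95} + \frac{11985}{\left(- \frac{4}{9}\right) \left(-6\right) - 50} = - \frac{83}{95} + \frac{11985}{\frac{8}{3} - 50} = - \frac{83}{95} + \frac{11985}{- \frac{142}{3}} = - \frac{83}{95} + 11985 \left(- \frac{3}{142}\right) = - \frac{83}{95} - \frac{35955}{142} = - \frac{3427511}{13490}$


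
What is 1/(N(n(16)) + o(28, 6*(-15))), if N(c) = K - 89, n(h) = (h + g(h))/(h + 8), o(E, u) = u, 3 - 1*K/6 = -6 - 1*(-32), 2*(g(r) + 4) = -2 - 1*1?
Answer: -1/317 ≈ -0.0031546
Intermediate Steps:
g(r) = -11/2 (g(r) = -4 + (-2 - 1*1)/2 = -4 + (-2 - 1)/2 = -4 + (½)*(-3) = -4 - 3/2 = -11/2)
K = -138 (K = 18 - 6*(-6 - 1*(-32)) = 18 - 6*(-6 + 32) = 18 - 6*26 = 18 - 156 = -138)
n(h) = (-11/2 + h)/(8 + h) (n(h) = (h - 11/2)/(h + 8) = (-11/2 + h)/(8 + h))
N(c) = -227 (N(c) = -138 - 89 = -227)
1/(N(n(16)) + o(28, 6*(-15))) = 1/(-227 + 6*(-15)) = 1/(-227 - 90) = 1/(-317) = -1/317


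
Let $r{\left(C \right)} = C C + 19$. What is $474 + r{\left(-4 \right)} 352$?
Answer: $12794$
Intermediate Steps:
$r{\left(C \right)} = 19 + C^{2}$ ($r{\left(C \right)} = C^{2} + 19 = 19 + C^{2}$)
$474 + r{\left(-4 \right)} 352 = 474 + \left(19 + \left(-4\right)^{2}\right) 352 = 474 + \left(19 + 16\right) 352 = 474 + 35 \cdot 352 = 474 + 12320 = 12794$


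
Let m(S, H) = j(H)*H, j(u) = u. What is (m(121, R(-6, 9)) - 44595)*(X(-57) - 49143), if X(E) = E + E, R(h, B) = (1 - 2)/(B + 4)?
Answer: 28556003106/13 ≈ 2.1966e+9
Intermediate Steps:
R(h, B) = -1/(4 + B)
X(E) = 2*E
m(S, H) = H² (m(S, H) = H*H = H²)
(m(121, R(-6, 9)) - 44595)*(X(-57) - 49143) = ((-1/(4 + 9))² - 44595)*(2*(-57) - 49143) = ((-1/13)² - 44595)*(-114 - 49143) = ((-1*1/13)² - 44595)*(-49257) = ((-1/13)² - 44595)*(-49257) = (1/169 - 44595)*(-49257) = -7536554/169*(-49257) = 28556003106/13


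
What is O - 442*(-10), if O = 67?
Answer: 4487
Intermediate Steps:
O - 442*(-10) = 67 - 442*(-10) = 67 + 4420 = 4487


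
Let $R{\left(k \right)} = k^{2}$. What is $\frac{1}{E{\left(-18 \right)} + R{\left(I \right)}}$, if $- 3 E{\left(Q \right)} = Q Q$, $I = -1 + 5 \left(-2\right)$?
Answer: $\frac{1}{13} \approx 0.076923$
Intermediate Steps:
$I = -11$ ($I = -1 - 10 = -11$)
$E{\left(Q \right)} = - \frac{Q^{2}}{3}$ ($E{\left(Q \right)} = - \frac{Q Q}{3} = - \frac{Q^{2}}{3}$)
$\frac{1}{E{\left(-18 \right)} + R{\left(I \right)}} = \frac{1}{- \frac{\left(-18\right)^{2}}{3} + \left(-11\right)^{2}} = \frac{1}{\left(- \frac{1}{3}\right) 324 + 121} = \frac{1}{-108 + 121} = \frac{1}{13}$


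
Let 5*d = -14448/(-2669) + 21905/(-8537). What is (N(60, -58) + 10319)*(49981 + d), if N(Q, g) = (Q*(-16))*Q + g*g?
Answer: -250072775557309032/113926265 ≈ -2.1950e+9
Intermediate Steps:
N(Q, g) = g² - 16*Q² (N(Q, g) = (-16*Q)*Q + g² = -16*Q² + g² = g² - 16*Q²)
d = 64878131/113926265 (d = (-14448/(-2669) + 21905/(-8537))/5 = (-14448*(-1/2669) + 21905*(-1/8537))/5 = (14448/2669 - 21905/8537)/5 = (⅕)*(64878131/22785253) = 64878131/113926265 ≈ 0.56948)
(N(60, -58) + 10319)*(49981 + d) = (((-58)² - 16*60²) + 10319)*(49981 + 64878131/113926265) = ((3364 - 16*3600) + 10319)*(5694213529096/113926265) = ((3364 - 57600) + 10319)*(5694213529096/113926265) = (-54236 + 10319)*(5694213529096/113926265) = -43917*5694213529096/113926265 = -250072775557309032/113926265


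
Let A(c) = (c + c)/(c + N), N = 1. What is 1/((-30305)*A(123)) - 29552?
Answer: -110155523342/3727515 ≈ -29552.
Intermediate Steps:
A(c) = 2*c/(1 + c) (A(c) = (c + c)/(c + 1) = (2*c)/(1 + c) = 2*c/(1 + c))
1/((-30305)*A(123)) - 29552 = 1/((-30305)*((2*123/(1 + 123)))) - 29552 = -1/(30305*(2*123/124)) - 29552 = -1/(30305*(2*123*(1/124))) - 29552 = -1/(30305*123/62) - 29552 = -1/30305*62/123 - 29552 = -62/3727515 - 29552 = -110155523342/3727515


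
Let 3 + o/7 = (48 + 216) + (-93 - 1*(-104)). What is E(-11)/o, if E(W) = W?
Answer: -11/1904 ≈ -0.0057773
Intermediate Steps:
o = 1904 (o = -21 + 7*((48 + 216) + (-93 - 1*(-104))) = -21 + 7*(264 + (-93 + 104)) = -21 + 7*(264 + 11) = -21 + 7*275 = -21 + 1925 = 1904)
E(-11)/o = -11/1904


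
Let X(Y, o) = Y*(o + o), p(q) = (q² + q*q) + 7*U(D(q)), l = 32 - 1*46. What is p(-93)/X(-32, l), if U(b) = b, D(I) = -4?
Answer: 8635/448 ≈ 19.275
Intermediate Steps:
l = -14 (l = 32 - 46 = -14)
p(q) = -28 + 2*q² (p(q) = (q² + q*q) + 7*(-4) = (q² + q²) - 28 = 2*q² - 28 = -28 + 2*q²)
X(Y, o) = 2*Y*o (X(Y, o) = Y*(2*o) = 2*Y*o)
p(-93)/X(-32, l) = (-28 + 2*(-93)²)/((2*(-32)*(-14))) = (-28 + 2*8649)/896 = (-28 + 17298)*(1/896) = 17270*(1/896) = 8635/448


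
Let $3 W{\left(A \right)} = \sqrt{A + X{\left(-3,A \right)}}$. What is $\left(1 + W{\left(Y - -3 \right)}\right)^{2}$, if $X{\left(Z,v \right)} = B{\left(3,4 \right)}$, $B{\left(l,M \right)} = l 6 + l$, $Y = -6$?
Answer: $\left(1 + \sqrt{2}\right)^{2} \approx 5.8284$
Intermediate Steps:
$B{\left(l,M \right)} = 7 l$ ($B{\left(l,M \right)} = 6 l + l = 7 l$)
$X{\left(Z,v \right)} = 21$ ($X{\left(Z,v \right)} = 7 \cdot 3 = 21$)
$W{\left(A \right)} = \frac{\sqrt{21 + A}}{3}$ ($W{\left(A \right)} = \frac{\sqrt{A + 21}}{3} = \frac{\sqrt{21 + A}}{3}$)
$\left(1 + W{\left(Y - -3 \right)}\right)^{2} = \left(1 + \frac{\sqrt{21 - 3}}{3}\right)^{2} = \left(1 + \frac{\sqrt{18}}{3}\right)^{2} = \left(1 + \frac{3 \sqrt{2}}{3}\right)^{2} = \left(1 + \sqrt{2}\right)^{2}$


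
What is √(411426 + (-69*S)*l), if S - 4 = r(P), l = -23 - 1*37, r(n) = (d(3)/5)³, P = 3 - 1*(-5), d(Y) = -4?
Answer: 3*√1182962/5 ≈ 652.58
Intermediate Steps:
P = 8 (P = 3 + 5 = 8)
r(n) = -64/125 (r(n) = (-4/5)³ = (-4*⅕)³ = (-⅘)³ = -64/125)
l = -60 (l = -23 - 37 = -60)
S = 436/125 (S = 4 - 64/125 = 436/125 ≈ 3.4880)
√(411426 + (-69*S)*l) = √(411426 - 69*436/125*(-60)) = √(411426 - 30084/125*(-60)) = √(411426 + 361008/25) = √(10646658/25) = 3*√1182962/5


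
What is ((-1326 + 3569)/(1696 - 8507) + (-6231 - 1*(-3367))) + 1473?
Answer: -9476344/6811 ≈ -1391.3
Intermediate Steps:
((-1326 + 3569)/(1696 - 8507) + (-6231 - 1*(-3367))) + 1473 = (2243/(-6811) + (-6231 + 3367)) + 1473 = (2243*(-1/6811) - 2864) + 1473 = (-2243/6811 - 2864) + 1473 = -19508947/6811 + 1473 = -9476344/6811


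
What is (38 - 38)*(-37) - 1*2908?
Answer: -2908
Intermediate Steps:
(38 - 38)*(-37) - 1*2908 = 0*(-37) - 2908 = 0 - 2908 = -2908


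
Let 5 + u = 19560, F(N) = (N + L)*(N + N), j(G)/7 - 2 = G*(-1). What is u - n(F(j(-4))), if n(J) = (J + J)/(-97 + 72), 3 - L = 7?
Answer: 495259/25 ≈ 19810.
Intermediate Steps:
j(G) = 14 - 7*G (j(G) = 14 + 7*(G*(-1)) = 14 + 7*(-G) = 14 - 7*G)
L = -4 (L = 3 - 1*7 = 3 - 7 = -4)
F(N) = 2*N*(-4 + N) (F(N) = (N - 4)*(N + N) = (-4 + N)*(2*N) = 2*N*(-4 + N))
u = 19555 (u = -5 + 19560 = 19555)
n(J) = -2*J/25 (n(J) = (2*J)/(-25) = (2*J)*(-1/25) = -2*J/25)
u - n(F(j(-4))) = 19555 - (-2)*2*(14 - 7*(-4))*(-4 + (14 - 7*(-4)))/25 = 19555 - (-2)*2*(14 + 28)*(-4 + (14 + 28))/25 = 19555 - (-2)*2*42*(-4 + 42)/25 = 19555 - (-2)*2*42*38/25 = 19555 - (-2)*3192/25 = 19555 - 1*(-6384/25) = 19555 + 6384/25 = 495259/25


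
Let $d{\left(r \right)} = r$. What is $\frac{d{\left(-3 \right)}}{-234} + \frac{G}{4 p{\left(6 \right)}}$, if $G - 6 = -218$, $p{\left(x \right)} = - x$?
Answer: $\frac{115}{13} \approx 8.8462$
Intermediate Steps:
$G = -212$ ($G = 6 - 218 = -212$)
$\frac{d{\left(-3 \right)}}{-234} + \frac{G}{4 p{\left(6 \right)}} = - \frac{3}{-234} - \frac{212}{4 \left(\left(-1\right) 6\right)} = \left(-3\right) \left(- \frac{1}{234}\right) - \frac{212}{4 \left(-6\right)} = \frac{1}{78} - \frac{212}{-24} = \frac{1}{78} - - \frac{53}{6} = \frac{1}{78} + \frac{53}{6} = \frac{115}{13}$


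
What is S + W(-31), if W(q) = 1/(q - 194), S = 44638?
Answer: 10043549/225 ≈ 44638.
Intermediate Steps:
W(q) = 1/(-194 + q)
S + W(-31) = 44638 + 1/(-194 - 31) = 44638 + 1/(-225) = 44638 - 1/225 = 10043549/225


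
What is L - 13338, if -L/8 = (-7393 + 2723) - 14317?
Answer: 138558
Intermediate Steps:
L = 151896 (L = -8*((-7393 + 2723) - 14317) = -8*(-4670 - 14317) = -8*(-18987) = 151896)
L - 13338 = 151896 - 13338 = 138558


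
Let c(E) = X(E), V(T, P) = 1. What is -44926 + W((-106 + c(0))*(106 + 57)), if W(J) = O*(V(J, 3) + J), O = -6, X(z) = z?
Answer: 58736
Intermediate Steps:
c(E) = E
W(J) = -6 - 6*J (W(J) = -6*(1 + J) = -6 - 6*J)
-44926 + W((-106 + c(0))*(106 + 57)) = -44926 + (-6 - 6*(-106 + 0)*(106 + 57)) = -44926 + (-6 - (-636)*163) = -44926 + (-6 - 6*(-17278)) = -44926 + (-6 + 103668) = -44926 + 103662 = 58736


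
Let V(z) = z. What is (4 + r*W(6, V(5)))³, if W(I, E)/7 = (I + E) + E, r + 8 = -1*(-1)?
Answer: -474552000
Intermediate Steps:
r = -7 (r = -8 - 1*(-1) = -8 + 1 = -7)
W(I, E) = 7*I + 14*E (W(I, E) = 7*((I + E) + E) = 7*((E + I) + E) = 7*(I + 2*E) = 7*I + 14*E)
(4 + r*W(6, V(5)))³ = (4 - 7*(7*6 + 14*5))³ = (4 - 7*(42 + 70))³ = (4 - 7*112)³ = (4 - 784)³ = (-780)³ = -474552000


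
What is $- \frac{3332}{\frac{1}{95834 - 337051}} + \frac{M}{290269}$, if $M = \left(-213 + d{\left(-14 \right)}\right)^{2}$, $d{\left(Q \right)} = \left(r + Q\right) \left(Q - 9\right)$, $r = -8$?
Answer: $\frac{233299367572685}{290269} \approx 8.0374 \cdot 10^{8}$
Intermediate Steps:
$d{\left(Q \right)} = \left(-9 + Q\right) \left(-8 + Q\right)$ ($d{\left(Q \right)} = \left(-8 + Q\right) \left(Q - 9\right) = \left(-8 + Q\right) \left(-9 + Q\right) = \left(-9 + Q\right) \left(-8 + Q\right)$)
$M = 85849$ ($M = \left(-213 + \left(72 + \left(-14\right)^{2} - -238\right)\right)^{2} = \left(-213 + \left(72 + 196 + 238\right)\right)^{2} = \left(-213 + 506\right)^{2} = 293^{2} = 85849$)
$- \frac{3332}{\frac{1}{95834 - 337051}} + \frac{M}{290269} = - \frac{3332}{\frac{1}{95834 - 337051}} + \frac{85849}{290269} = - \frac{3332}{\frac{1}{-241217}} + 85849 \cdot \frac{1}{290269} = - \frac{3332}{- \frac{1}{241217}} + \frac{85849}{290269} = \left(-3332\right) \left(-241217\right) + \frac{85849}{290269} = 803735044 + \frac{85849}{290269} = \frac{233299367572685}{290269}$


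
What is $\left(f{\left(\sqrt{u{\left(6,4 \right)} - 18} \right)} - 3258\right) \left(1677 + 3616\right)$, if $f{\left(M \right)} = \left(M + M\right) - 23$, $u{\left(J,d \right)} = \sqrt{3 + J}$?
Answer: $-17366333 + 10586 i \sqrt{15} \approx -1.7366 \cdot 10^{7} + 40999.0 i$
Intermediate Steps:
$f{\left(M \right)} = -23 + 2 M$ ($f{\left(M \right)} = 2 M - 23 = -23 + 2 M$)
$\left(f{\left(\sqrt{u{\left(6,4 \right)} - 18} \right)} - 3258\right) \left(1677 + 3616\right) = \left(\left(-23 + 2 \sqrt{\sqrt{3 + 6} - 18}\right) - 3258\right) \left(1677 + 3616\right) = \left(\left(-23 + 2 \sqrt{\sqrt{9} - 18}\right) - 3258\right) 5293 = \left(\left(-23 + 2 \sqrt{3 - 18}\right) - 3258\right) 5293 = \left(\left(-23 + 2 \sqrt{-15}\right) - 3258\right) 5293 = \left(\left(-23 + 2 i \sqrt{15}\right) - 3258\right) 5293 = \left(-3281 + 2 i \sqrt{15}\right) 5293 = -17366333 + 10586 i \sqrt{15}$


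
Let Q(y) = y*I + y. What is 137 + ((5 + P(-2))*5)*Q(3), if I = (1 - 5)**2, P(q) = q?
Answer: 902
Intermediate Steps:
I = 16 (I = (-4)**2 = 16)
Q(y) = 17*y (Q(y) = y*16 + y = 16*y + y = 17*y)
137 + ((5 + P(-2))*5)*Q(3) = 137 + ((5 - 2)*5)*(17*3) = 137 + (3*5)*51 = 137 + 15*51 = 137 + 765 = 902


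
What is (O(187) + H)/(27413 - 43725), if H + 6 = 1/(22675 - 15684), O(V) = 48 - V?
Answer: 506847/57018596 ≈ 0.0088892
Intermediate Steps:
H = -41945/6991 (H = -6 + 1/(22675 - 15684) = -6 + 1/6991 = -41945/6991 ≈ -5.9999)
(O(187) + H)/(27413 - 43725) = ((48 - 1*187) - 41945/6991)/(27413 - 43725) = ((48 - 187) - 41945/6991)/(-16312) = (-139 - 41945/6991)*(-1/16312) = -1013694/6991*(-1/16312) = 506847/57018596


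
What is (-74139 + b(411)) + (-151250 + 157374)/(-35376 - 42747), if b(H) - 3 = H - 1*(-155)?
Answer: -5747515234/78123 ≈ -73570.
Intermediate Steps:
b(H) = 158 + H (b(H) = 3 + (H - 1*(-155)) = 3 + (H + 155) = 3 + (155 + H) = 158 + H)
(-74139 + b(411)) + (-151250 + 157374)/(-35376 - 42747) = (-74139 + (158 + 411)) + (-151250 + 157374)/(-35376 - 42747) = (-74139 + 569) + 6124/(-78123) = -73570 + 6124*(-1/78123) = -73570 - 6124/78123 = -5747515234/78123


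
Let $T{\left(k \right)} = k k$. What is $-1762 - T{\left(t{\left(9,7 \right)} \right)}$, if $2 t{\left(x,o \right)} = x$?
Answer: $- \frac{7129}{4} \approx -1782.3$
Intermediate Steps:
$t{\left(x,o \right)} = \frac{x}{2}$
$T{\left(k \right)} = k^{2}$
$-1762 - T{\left(t{\left(9,7 \right)} \right)} = -1762 - \left(\frac{1}{2} \cdot 9\right)^{2} = -1762 - \left(\frac{9}{2}\right)^{2} = -1762 - \frac{81}{4} = - \frac{7129}{4}$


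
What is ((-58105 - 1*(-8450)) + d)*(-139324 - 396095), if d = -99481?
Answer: 79850247984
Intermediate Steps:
((-58105 - 1*(-8450)) + d)*(-139324 - 396095) = ((-58105 - 1*(-8450)) - 99481)*(-139324 - 396095) = ((-58105 + 8450) - 99481)*(-535419) = (-49655 - 99481)*(-535419) = -149136*(-535419) = 79850247984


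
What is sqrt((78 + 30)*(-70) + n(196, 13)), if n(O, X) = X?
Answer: I*sqrt(7547) ≈ 86.874*I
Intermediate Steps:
sqrt((78 + 30)*(-70) + n(196, 13)) = sqrt((78 + 30)*(-70) + 13) = sqrt(108*(-70) + 13) = sqrt(-7560 + 13) = sqrt(-7547) = I*sqrt(7547)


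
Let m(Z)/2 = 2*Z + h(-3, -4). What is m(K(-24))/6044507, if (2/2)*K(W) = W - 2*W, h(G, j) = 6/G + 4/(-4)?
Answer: 90/6044507 ≈ 1.4890e-5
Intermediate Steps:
h(G, j) = -1 + 6/G (h(G, j) = 6/G + 4*(-¼) = 6/G - 1 = -1 + 6/G)
K(W) = -W (K(W) = W - 2*W = -W)
m(Z) = -6 + 4*Z (m(Z) = 2*(2*Z + (6 - 1*(-3))/(-3)) = 2*(2*Z - (6 + 3)/3) = 2*(2*Z - ⅓*9) = 2*(2*Z - 3) = 2*(-3 + 2*Z) = -6 + 4*Z)
m(K(-24))/6044507 = (-6 + 4*(-1*(-24)))/6044507 = (-6 + 4*24)*(1/6044507) = (-6 + 96)*(1/6044507) = 90*(1/6044507) = 90/6044507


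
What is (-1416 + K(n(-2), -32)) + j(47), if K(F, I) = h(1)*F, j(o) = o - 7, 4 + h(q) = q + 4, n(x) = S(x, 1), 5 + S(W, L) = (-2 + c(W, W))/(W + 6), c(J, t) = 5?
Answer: -5521/4 ≈ -1380.3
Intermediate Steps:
S(W, L) = -5 + 3/(6 + W) (S(W, L) = -5 + (-2 + 5)/(W + 6) = -5 + 3/(6 + W))
n(x) = (-27 - 5*x)/(6 + x)
h(q) = q (h(q) = -4 + (q + 4) = -4 + (4 + q) = q)
j(o) = -7 + o
K(F, I) = F (K(F, I) = 1*F = F)
(-1416 + K(n(-2), -32)) + j(47) = (-1416 + (-27 - 5*(-2))/(6 - 2)) + (-7 + 47) = (-1416 + (-27 + 10)/4) + 40 = (-1416 + (¼)*(-17)) + 40 = (-1416 - 17/4) + 40 = -5681/4 + 40 = -5521/4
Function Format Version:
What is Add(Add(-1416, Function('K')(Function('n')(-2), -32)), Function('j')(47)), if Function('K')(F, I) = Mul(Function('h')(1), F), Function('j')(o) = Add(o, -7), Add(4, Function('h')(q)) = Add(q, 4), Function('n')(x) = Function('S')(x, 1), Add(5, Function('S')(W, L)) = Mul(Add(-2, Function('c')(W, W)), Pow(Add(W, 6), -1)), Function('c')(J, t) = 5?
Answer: Rational(-5521, 4) ≈ -1380.3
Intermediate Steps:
Function('S')(W, L) = Add(-5, Mul(3, Pow(Add(6, W), -1))) (Function('S')(W, L) = Add(-5, Mul(Add(-2, 5), Pow(Add(W, 6), -1))) = Add(-5, Mul(3, Pow(Add(6, W), -1))))
Function('n')(x) = Mul(Pow(Add(6, x), -1), Add(-27, Mul(-5, x)))
Function('h')(q) = q (Function('h')(q) = Add(-4, Add(q, 4)) = Add(-4, Add(4, q)) = q)
Function('j')(o) = Add(-7, o)
Function('K')(F, I) = F (Function('K')(F, I) = Mul(1, F) = F)
Add(Add(-1416, Function('K')(Function('n')(-2), -32)), Function('j')(47)) = Add(Add(-1416, Mul(Pow(Add(6, -2), -1), Add(-27, Mul(-5, -2)))), Add(-7, 47)) = Add(Add(-1416, Mul(Pow(4, -1), Add(-27, 10))), 40) = Add(Add(-1416, Mul(Rational(1, 4), -17)), 40) = Add(Add(-1416, Rational(-17, 4)), 40) = Add(Rational(-5681, 4), 40) = Rational(-5521, 4)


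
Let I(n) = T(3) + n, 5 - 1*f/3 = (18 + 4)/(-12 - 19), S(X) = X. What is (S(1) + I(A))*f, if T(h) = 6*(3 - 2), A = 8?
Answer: 7965/31 ≈ 256.94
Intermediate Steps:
f = 531/31 (f = 15 - 3*(18 + 4)/(-12 - 19) = 15 - 66/(-31) = 15 - 66*(-1)/31 = 15 - 3*(-22/31) = 15 + 66/31 = 531/31 ≈ 17.129)
T(h) = 6 (T(h) = 6*1 = 6)
I(n) = 6 + n
(S(1) + I(A))*f = (1 + (6 + 8))*(531/31) = (1 + 14)*(531/31) = 15*(531/31) = 7965/31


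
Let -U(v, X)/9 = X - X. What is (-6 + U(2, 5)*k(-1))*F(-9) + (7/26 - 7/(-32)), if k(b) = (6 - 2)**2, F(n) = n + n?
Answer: 45131/416 ≈ 108.49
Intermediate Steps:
U(v, X) = 0 (U(v, X) = -9*(X - X) = -9*0 = 0)
F(n) = 2*n
k(b) = 16 (k(b) = 4**2 = 16)
(-6 + U(2, 5)*k(-1))*F(-9) + (7/26 - 7/(-32)) = (-6 + 0*16)*(2*(-9)) + (7/26 - 7/(-32)) = (-6 + 0)*(-18) + (7*(1/26) - 7*(-1/32)) = -6*(-18) + (7/26 + 7/32) = 108 + 203/416 = 45131/416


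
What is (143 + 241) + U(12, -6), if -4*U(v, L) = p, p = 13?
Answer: 1523/4 ≈ 380.75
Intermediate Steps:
U(v, L) = -13/4 (U(v, L) = -¼*13 = -13/4)
(143 + 241) + U(12, -6) = (143 + 241) - 13/4 = 384 - 13/4 = 1523/4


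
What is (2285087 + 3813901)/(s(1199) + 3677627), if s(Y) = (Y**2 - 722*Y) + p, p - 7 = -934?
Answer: 358764/249919 ≈ 1.4355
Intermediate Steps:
p = -927 (p = 7 - 934 = -927)
s(Y) = -927 + Y**2 - 722*Y (s(Y) = (Y**2 - 722*Y) - 927 = -927 + Y**2 - 722*Y)
(2285087 + 3813901)/(s(1199) + 3677627) = (2285087 + 3813901)/((-927 + 1199**2 - 722*1199) + 3677627) = 6098988/((-927 + 1437601 - 865678) + 3677627) = 6098988/(570996 + 3677627) = 6098988/4248623 = 6098988*(1/4248623) = 358764/249919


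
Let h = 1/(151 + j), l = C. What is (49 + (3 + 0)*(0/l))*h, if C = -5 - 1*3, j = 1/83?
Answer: 4067/12534 ≈ 0.32448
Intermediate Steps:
j = 1/83 ≈ 0.012048
C = -8 (C = -5 - 3 = -8)
l = -8
h = 83/12534 (h = 1/(151 + 1/83) = 1/(12534/83) = 83/12534 ≈ 0.0066220)
(49 + (3 + 0)*(0/l))*h = (49 + (3 + 0)*(0/(-8)))*(83/12534) = (49 + 3*(0*(-⅛)))*(83/12534) = (49 + 3*0)*(83/12534) = (49 + 0)*(83/12534) = 49*(83/12534) = 4067/12534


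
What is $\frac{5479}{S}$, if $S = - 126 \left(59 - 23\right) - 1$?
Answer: $- \frac{5479}{4537} \approx -1.2076$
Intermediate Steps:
$S = -4537$ ($S = - 126 \left(59 - 23\right) - 1 = \left(-126\right) 36 - 1 = -4536 - 1 = -4537$)
$\frac{5479}{S} = \frac{5479}{-4537} = 5479 \left(- \frac{1}{4537}\right) = - \frac{5479}{4537}$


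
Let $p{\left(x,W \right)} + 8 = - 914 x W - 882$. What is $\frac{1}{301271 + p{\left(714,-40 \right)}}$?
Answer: $\frac{1}{26404221} \approx 3.7873 \cdot 10^{-8}$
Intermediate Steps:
$p{\left(x,W \right)} = -890 - 914 W x$ ($p{\left(x,W \right)} = -8 + \left(- 914 x W - 882\right) = -8 - \left(882 + 914 W x\right) = -890 - 914 W x$)
$\frac{1}{301271 + p{\left(714,-40 \right)}} = \frac{1}{301271 - \left(890 - 26103840\right)} = \frac{1}{301271 + \left(-890 + 26103840\right)} = \frac{1}{301271 + 26102950} = \frac{1}{26404221}$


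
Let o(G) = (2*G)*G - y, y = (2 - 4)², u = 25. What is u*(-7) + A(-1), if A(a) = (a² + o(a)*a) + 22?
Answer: -150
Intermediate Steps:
y = 4 (y = (-2)² = 4)
o(G) = -4 + 2*G² (o(G) = (2*G)*G - 1*4 = 2*G² - 4 = -4 + 2*G²)
A(a) = 22 + a² + a*(-4 + 2*a²) (A(a) = (a² + (-4 + 2*a²)*a) + 22 = (a² + a*(-4 + 2*a²)) + 22 = 22 + a² + a*(-4 + 2*a²))
u*(-7) + A(-1) = 25*(-7) + (22 + (-1)² + 2*(-1)*(-2 + (-1)²)) = -175 + (22 + 1 + 2*(-1)*(-2 + 1)) = -175 + (22 + 1 + 2*(-1)*(-1)) = -175 + (22 + 1 + 2) = -175 + 25 = -150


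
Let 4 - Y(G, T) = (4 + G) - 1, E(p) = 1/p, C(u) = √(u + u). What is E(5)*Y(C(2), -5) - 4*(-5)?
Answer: 99/5 ≈ 19.800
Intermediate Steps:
C(u) = √2*√u (C(u) = √(2*u) = √2*√u)
Y(G, T) = 1 - G (Y(G, T) = 4 - ((4 + G) - 1) = 4 - (3 + G) = 4 + (-3 - G) = 1 - G)
E(5)*Y(C(2), -5) - 4*(-5) = (1 - √2*√2)/5 - 4*(-5) = (1 - 1*2)/5 + 20 = (1 - 2)/5 + 20 = (⅕)*(-1) + 20 = -⅕ + 20 = 99/5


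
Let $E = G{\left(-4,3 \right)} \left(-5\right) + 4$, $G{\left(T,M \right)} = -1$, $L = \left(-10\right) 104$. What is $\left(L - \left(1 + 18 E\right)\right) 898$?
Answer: $-1080294$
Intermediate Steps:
$L = -1040$
$E = 9$ ($E = \left(-1\right) \left(-5\right) + 4 = 5 + 4 = 9$)
$\left(L - \left(1 + 18 E\right)\right) 898 = \left(-1040 + \left(\left(-18\right) 9 + \left(-6 + 5\right)\right)\right) 898 = \left(-1040 - 163\right) 898 = \left(-1203\right) 898 = -1080294$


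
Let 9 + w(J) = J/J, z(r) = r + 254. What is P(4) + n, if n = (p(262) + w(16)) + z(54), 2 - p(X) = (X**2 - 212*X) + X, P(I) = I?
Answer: -13056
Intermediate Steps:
z(r) = 254 + r
w(J) = -8 (w(J) = -9 + J/J = -9 + 1 = -8)
p(X) = 2 - X**2 + 211*X (p(X) = 2 - ((X**2 - 212*X) + X) = 2 - (X**2 - 211*X) = 2 + (-X**2 + 211*X) = 2 - X**2 + 211*X)
n = -13060 (n = ((2 - 1*262**2 + 211*262) - 8) + (254 + 54) = ((2 - 1*68644 + 55282) - 8) + 308 = ((2 - 68644 + 55282) - 8) + 308 = (-13360 - 8) + 308 = -13368 + 308 = -13060)
P(4) + n = 4 - 13060 = -13056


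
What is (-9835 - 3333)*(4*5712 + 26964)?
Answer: -655924416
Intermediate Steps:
(-9835 - 3333)*(4*5712 + 26964) = -13168*(22848 + 26964) = -13168*49812 = -655924416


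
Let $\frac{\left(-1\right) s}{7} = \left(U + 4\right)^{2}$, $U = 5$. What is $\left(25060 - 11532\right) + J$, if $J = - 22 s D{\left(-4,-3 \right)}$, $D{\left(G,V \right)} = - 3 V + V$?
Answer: $88372$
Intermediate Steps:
$s = -567$ ($s = - 7 \left(5 + 4\right)^{2} = - 7 \cdot 9^{2} = \left(-7\right) 81 = -567$)
$D{\left(G,V \right)} = - 2 V$
$J = 74844$ ($J = \left(-22\right) \left(-567\right) \left(\left(-2\right) \left(-3\right)\right) = 12474 \cdot 6 = 74844$)
$\left(25060 - 11532\right) + J = \left(25060 - 11532\right) + 74844 = 13528 + 74844 = 88372$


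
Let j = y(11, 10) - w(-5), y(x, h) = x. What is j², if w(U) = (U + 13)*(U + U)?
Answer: 8281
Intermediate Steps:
w(U) = 2*U*(13 + U) (w(U) = (13 + U)*(2*U) = 2*U*(13 + U))
j = 91 (j = 11 - 2*(-5)*(13 - 5) = 11 - 2*(-5)*8 = 11 - 1*(-80) = 11 + 80 = 91)
j² = 91² = 8281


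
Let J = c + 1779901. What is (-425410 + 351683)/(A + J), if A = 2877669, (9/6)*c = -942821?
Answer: -221181/12087068 ≈ -0.018299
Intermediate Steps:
c = -1885642/3 (c = (⅔)*(-942821) = -1885642/3 ≈ -6.2855e+5)
J = 3454061/3 (J = -1885642/3 + 1779901 = 3454061/3 ≈ 1.1514e+6)
(-425410 + 351683)/(A + J) = (-425410 + 351683)/(2877669 + 3454061/3) = -73727/12087068/3 = -73727*3/12087068 = -221181/12087068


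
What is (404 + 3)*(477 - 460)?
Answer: 6919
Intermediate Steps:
(404 + 3)*(477 - 460) = 407*17 = 6919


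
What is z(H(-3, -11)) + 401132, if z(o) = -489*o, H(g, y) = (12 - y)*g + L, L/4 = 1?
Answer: 432917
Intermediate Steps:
L = 4 (L = 4*1 = 4)
H(g, y) = 4 + g*(12 - y) (H(g, y) = (12 - y)*g + 4 = g*(12 - y) + 4 = 4 + g*(12 - y))
z(H(-3, -11)) + 401132 = -489*(4 + 12*(-3) - 1*(-3)*(-11)) + 401132 = -489*(4 - 36 - 33) + 401132 = -489*(-65) + 401132 = 31785 + 401132 = 432917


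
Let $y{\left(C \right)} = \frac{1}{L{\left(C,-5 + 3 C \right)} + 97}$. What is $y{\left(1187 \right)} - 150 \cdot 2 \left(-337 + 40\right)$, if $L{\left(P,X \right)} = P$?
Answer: $\frac{114404401}{1284} \approx 89100.0$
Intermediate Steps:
$y{\left(C \right)} = \frac{1}{97 + C}$ ($y{\left(C \right)} = \frac{1}{C + 97} = \frac{1}{97 + C}$)
$y{\left(1187 \right)} - 150 \cdot 2 \left(-337 + 40\right) = \frac{1}{97 + 1187} - 150 \cdot 2 \left(-337 + 40\right) = \frac{1}{1284} - 300 \left(-297\right) = \frac{1}{1284} - -89100 = \frac{1}{1284} + 89100 = \frac{114404401}{1284}$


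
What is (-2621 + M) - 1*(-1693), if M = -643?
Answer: -1571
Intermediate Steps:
(-2621 + M) - 1*(-1693) = (-2621 - 643) - 1*(-1693) = -3264 + 1693 = -1571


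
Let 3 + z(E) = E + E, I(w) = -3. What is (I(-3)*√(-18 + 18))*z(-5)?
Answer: 0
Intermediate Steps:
z(E) = -3 + 2*E (z(E) = -3 + (E + E) = -3 + 2*E)
(I(-3)*√(-18 + 18))*z(-5) = (-3*√(-18 + 18))*(-3 + 2*(-5)) = (-3*√0)*(-3 - 10) = -3*0*(-13) = 0*(-13) = 0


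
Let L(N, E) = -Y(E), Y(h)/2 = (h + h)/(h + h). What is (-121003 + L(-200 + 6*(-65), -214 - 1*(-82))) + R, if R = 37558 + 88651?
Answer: 5204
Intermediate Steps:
R = 126209
Y(h) = 2 (Y(h) = 2*((h + h)/(h + h)) = 2*((2*h)/((2*h))) = 2*((2*h)*(1/(2*h))) = 2*1 = 2)
L(N, E) = -2 (L(N, E) = -1*2 = -2)
(-121003 + L(-200 + 6*(-65), -214 - 1*(-82))) + R = (-121003 - 2) + 126209 = -121005 + 126209 = 5204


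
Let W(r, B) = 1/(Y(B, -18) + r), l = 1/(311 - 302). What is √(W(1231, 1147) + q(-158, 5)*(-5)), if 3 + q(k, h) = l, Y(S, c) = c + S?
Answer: √181017310/3540 ≈ 3.8006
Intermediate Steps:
Y(S, c) = S + c
l = ⅑ (l = 1/9 = ⅑ ≈ 0.11111)
W(r, B) = 1/(-18 + B + r) (W(r, B) = 1/((B - 18) + r) = 1/((-18 + B) + r) = 1/(-18 + B + r))
q(k, h) = -26/9 (q(k, h) = -3 + ⅑ = -26/9)
√(W(1231, 1147) + q(-158, 5)*(-5)) = √(1/(-18 + 1147 + 1231) - 26/9*(-5)) = √(1/2360 + 130/9) = √(306809/21240) = √181017310/3540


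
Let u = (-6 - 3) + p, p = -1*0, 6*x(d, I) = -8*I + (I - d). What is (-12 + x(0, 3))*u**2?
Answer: -2511/2 ≈ -1255.5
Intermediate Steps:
x(d, I) = -7*I/6 - d/6 (x(d, I) = (-8*I + (I - d))/6 = (-d - 7*I)/6 = -7*I/6 - d/6)
p = 0
u = -9 (u = (-6 - 3) + 0 = -9 + 0 = -9)
(-12 + x(0, 3))*u**2 = (-12 + (-7/6*3 - 1/6*0))*(-9)**2 = (-12 + (-7/2 + 0))*81 = (-12 - 7/2)*81 = -31/2*81 = -2511/2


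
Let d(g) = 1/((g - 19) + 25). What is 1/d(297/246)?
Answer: 591/82 ≈ 7.2073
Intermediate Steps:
d(g) = 1/(6 + g) (d(g) = 1/((-19 + g) + 25) = 1/(6 + g))
1/d(297/246) = 1/(1/(6 + 297/246)) = 1/(1/(6 + 297*(1/246))) = 1/(1/(6 + 99/82)) = 1/(1/(591/82)) = 1/(82/591) = 591/82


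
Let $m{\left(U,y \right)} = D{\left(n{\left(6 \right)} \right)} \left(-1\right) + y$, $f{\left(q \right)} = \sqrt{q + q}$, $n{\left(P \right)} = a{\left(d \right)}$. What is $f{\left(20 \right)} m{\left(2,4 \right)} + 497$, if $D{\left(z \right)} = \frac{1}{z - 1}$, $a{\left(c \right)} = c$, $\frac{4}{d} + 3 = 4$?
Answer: $497 + \frac{22 \sqrt{10}}{3} \approx 520.19$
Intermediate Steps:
$d = 4$ ($d = \frac{4}{-3 + 4} = \frac{4}{1} = 4 \cdot 1 = 4$)
$n{\left(P \right)} = 4$
$f{\left(q \right)} = \sqrt{2} \sqrt{q}$ ($f{\left(q \right)} = \sqrt{2 q} = \sqrt{2} \sqrt{q}$)
$D{\left(z \right)} = \frac{1}{-1 + z}$
$m{\left(U,y \right)} = - \frac{1}{3} + y$ ($m{\left(U,y \right)} = \frac{1}{-1 + 4} \left(-1\right) + y = \frac{1}{3} \left(-1\right) + y = - \frac{1}{3} + y$)
$f{\left(20 \right)} m{\left(2,4 \right)} + 497 = \sqrt{2} \sqrt{20} \left(- \frac{1}{3} + 4\right) + 497 = \sqrt{2} \cdot 2 \sqrt{5} \cdot \frac{11}{3} + 497 = 2 \sqrt{10} \cdot \frac{11}{3} + 497 = \frac{22 \sqrt{10}}{3} + 497 = 497 + \frac{22 \sqrt{10}}{3}$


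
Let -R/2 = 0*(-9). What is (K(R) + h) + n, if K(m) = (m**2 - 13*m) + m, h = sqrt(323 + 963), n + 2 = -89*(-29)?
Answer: 2579 + sqrt(1286) ≈ 2614.9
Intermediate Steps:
R = 0 (R = -0*(-9) = -2*0 = 0)
n = 2579 (n = -2 - 89*(-29) = -2 + 2581 = 2579)
h = sqrt(1286) ≈ 35.861
K(m) = m**2 - 12*m
(K(R) + h) + n = (0*(-12 + 0) + sqrt(1286)) + 2579 = (0*(-12) + sqrt(1286)) + 2579 = (0 + sqrt(1286)) + 2579 = sqrt(1286) + 2579 = 2579 + sqrt(1286)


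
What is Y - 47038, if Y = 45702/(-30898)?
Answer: -726712913/15449 ≈ -47040.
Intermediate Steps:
Y = -22851/15449 (Y = 45702*(-1/30898) = -22851/15449 ≈ -1.4791)
Y - 47038 = -22851/15449 - 47038 = -726712913/15449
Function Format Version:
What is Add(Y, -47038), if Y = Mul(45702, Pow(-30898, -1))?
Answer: Rational(-726712913, 15449) ≈ -47040.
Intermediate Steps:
Y = Rational(-22851, 15449) (Y = Mul(45702, Rational(-1, 30898)) = Rational(-22851, 15449) ≈ -1.4791)
Add(Y, -47038) = Add(Rational(-22851, 15449), -47038) = Rational(-726712913, 15449)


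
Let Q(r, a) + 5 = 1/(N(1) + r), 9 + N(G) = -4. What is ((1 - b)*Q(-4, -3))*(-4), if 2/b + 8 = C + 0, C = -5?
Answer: 5160/221 ≈ 23.348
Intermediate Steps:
N(G) = -13 (N(G) = -9 - 4 = -13)
b = -2/13 (b = 2/(-8 + (-5 + 0)) = 2/(-8 - 5) = 2/(-13) = 2*(-1/13) = -2/13 ≈ -0.15385)
Q(r, a) = -5 + 1/(-13 + r)
((1 - b)*Q(-4, -3))*(-4) = ((1 - 1*(-2/13))*((66 - 5*(-4))/(-13 - 4)))*(-4) = ((1 + 2/13)*((66 + 20)/(-17)))*(-4) = (15*(-1/17*86)/13)*(-4) = ((15/13)*(-86/17))*(-4) = -1290/221*(-4) = 5160/221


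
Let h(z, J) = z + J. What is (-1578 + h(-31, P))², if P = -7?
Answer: 2611456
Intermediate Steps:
h(z, J) = J + z
(-1578 + h(-31, P))² = (-1578 + (-7 - 31))² = (-1578 - 38)² = (-1616)² = 2611456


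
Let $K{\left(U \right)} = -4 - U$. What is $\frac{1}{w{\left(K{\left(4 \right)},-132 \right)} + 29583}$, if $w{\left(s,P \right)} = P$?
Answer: $\frac{1}{29451} \approx 3.3955 \cdot 10^{-5}$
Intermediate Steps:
$\frac{1}{w{\left(K{\left(4 \right)},-132 \right)} + 29583} = \frac{1}{-132 + 29583} = \frac{1}{29451}$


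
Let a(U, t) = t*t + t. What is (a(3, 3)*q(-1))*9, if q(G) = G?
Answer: -108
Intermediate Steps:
a(U, t) = t + t² (a(U, t) = t² + t = t + t²)
(a(3, 3)*q(-1))*9 = ((3*(1 + 3))*(-1))*9 = ((3*4)*(-1))*9 = (12*(-1))*9 = -12*9 = -108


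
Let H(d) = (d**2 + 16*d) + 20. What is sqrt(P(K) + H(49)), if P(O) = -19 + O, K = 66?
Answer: 2*sqrt(813) ≈ 57.026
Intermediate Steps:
H(d) = 20 + d**2 + 16*d
sqrt(P(K) + H(49)) = sqrt((-19 + 66) + (20 + 49**2 + 16*49)) = sqrt(47 + (20 + 2401 + 784)) = sqrt(47 + 3205) = sqrt(3252) = 2*sqrt(813)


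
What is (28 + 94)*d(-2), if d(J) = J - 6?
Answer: -976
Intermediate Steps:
d(J) = -6 + J
(28 + 94)*d(-2) = (28 + 94)*(-6 - 2) = 122*(-8) = -976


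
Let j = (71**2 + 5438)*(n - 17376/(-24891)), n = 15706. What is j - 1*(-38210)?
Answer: 1365924317416/8297 ≈ 1.6463e+8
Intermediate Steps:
j = 1365607289046/8297 (j = (71**2 + 5438)*(15706 - 17376/(-24891)) = (5041 + 5438)*(15706 - 17376*(-1/24891)) = 10479*(15706 + 5792/8297) = 10479*(130318474/8297) = 1365607289046/8297 ≈ 1.6459e+8)
j - 1*(-38210) = 1365607289046/8297 - 1*(-38210) = 1365607289046/8297 + 38210 = 1365924317416/8297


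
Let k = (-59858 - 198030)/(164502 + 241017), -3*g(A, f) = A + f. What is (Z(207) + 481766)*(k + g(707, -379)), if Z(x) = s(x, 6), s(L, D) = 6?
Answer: -21484445047904/405519 ≈ -5.2980e+7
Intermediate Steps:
g(A, f) = -A/3 - f/3 (g(A, f) = -(A + f)/3 = -A/3 - f/3)
Z(x) = 6
k = -257888/405519 ≈ -0.63595
(Z(207) + 481766)*(k + g(707, -379)) = (6 + 481766)*(-257888/405519 + (-1/3*707 - 1/3*(-379))) = 481772*(-257888/405519 + (-707/3 + 379/3)) = 481772*(-257888/405519 - 328/3) = 481772*(-44594632/405519) = -21484445047904/405519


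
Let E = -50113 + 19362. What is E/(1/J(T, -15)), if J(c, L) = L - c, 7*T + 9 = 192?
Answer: 1265184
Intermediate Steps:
E = -30751
T = 183/7 (T = -9/7 + (1/7)*192 = -9/7 + 192/7 = 183/7 ≈ 26.143)
E/(1/J(T, -15)) = -30751/(1/(-15 - 1*183/7)) = -30751/(1/(-15 - 183/7)) = -30751/(1/(-288/7)) = -30751/(-7/288) = -30751*(-288/7) = 1265184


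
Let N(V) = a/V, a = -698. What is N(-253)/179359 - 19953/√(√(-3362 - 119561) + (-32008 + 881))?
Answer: 698/45377827 - 19953/√(-31127 + I*√122923) ≈ -0.63686 + 113.09*I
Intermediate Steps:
N(V) = -698/V
N(-253)/179359 - 19953/√(√(-3362 - 119561) + (-32008 + 881)) = -698/(-253)/179359 - 19953/√(√(-3362 - 119561) + (-32008 + 881)) = -698*(-1/253)*(1/179359) - 19953/√(√(-122923) - 31127) = (698/253)*(1/179359) - 19953/√(I*√122923 - 31127) = 698/45377827 - 19953/√(-31127 + I*√122923)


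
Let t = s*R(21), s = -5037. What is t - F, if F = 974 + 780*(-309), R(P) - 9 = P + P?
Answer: -16841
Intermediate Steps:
R(P) = 9 + 2*P (R(P) = 9 + (P + P) = 9 + 2*P)
F = -240046 (F = 974 - 241020 = -240046)
t = -256887 (t = -5037*(9 + 2*21) = -5037*(9 + 42) = -5037*51 = -256887)
t - F = -256887 - 1*(-240046) = -256887 + 240046 = -16841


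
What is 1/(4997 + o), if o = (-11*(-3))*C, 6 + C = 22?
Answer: 1/5525 ≈ 0.00018100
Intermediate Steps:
C = 16 (C = -6 + 22 = 16)
o = 528 (o = -11*(-3)*16 = 33*16 = 528)
1/(4997 + o) = 1/(4997 + 528) = 1/5525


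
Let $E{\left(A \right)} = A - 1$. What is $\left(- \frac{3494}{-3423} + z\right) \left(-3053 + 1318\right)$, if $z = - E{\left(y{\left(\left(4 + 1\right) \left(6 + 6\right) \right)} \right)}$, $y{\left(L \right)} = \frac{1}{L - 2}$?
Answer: $- \frac{690118805}{198534} \approx -3476.1$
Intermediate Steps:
$y{\left(L \right)} = \frac{1}{-2 + L}$
$E{\left(A \right)} = -1 + A$
$z = \frac{57}{58}$ ($z = - (-1 + \frac{1}{-2 + \left(4 + 1\right) \left(6 + 6\right)}) = - (-1 + \frac{1}{-2 + 5 \cdot 12}) = - (-1 + \frac{1}{-2 + 60}) = - (-1 + \frac{1}{58}) = \left(-1\right) \left(- \frac{57}{58}\right) = \frac{57}{58} \approx 0.98276$)
$\left(- \frac{3494}{-3423} + z\right) \left(-3053 + 1318\right) = \left(- \frac{3494}{-3423} + \frac{57}{58}\right) \left(-3053 + 1318\right) = \left(\left(-3494\right) \left(- \frac{1}{3423}\right) + \frac{57}{58}\right) \left(-1735\right) = \left(\frac{3494}{3423} + \frac{57}{58}\right) \left(-1735\right) = \frac{397763}{198534} \left(-1735\right) = - \frac{690118805}{198534}$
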